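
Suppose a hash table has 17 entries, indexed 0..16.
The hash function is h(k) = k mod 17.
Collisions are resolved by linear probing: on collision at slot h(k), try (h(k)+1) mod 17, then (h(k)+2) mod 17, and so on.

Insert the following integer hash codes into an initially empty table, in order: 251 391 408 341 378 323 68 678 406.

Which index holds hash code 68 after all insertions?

251 hashes to 13; slot 13 is free => place at 13.
391 hashes to 0; slot 0 is free => place at 0.
408 hashes to 0; 0 taken => place at 1.
341 hashes to 1; 1 taken => place at 2.
378 hashes to 4; slot 4 is free => place at 4.
323 hashes to 0; 0,1,2 taken => place at 3.
68 hashes to 0; 0,1,2,3,4 taken => place at 5.
678 hashes to 15; slot 15 is free => place at 15.
406 hashes to 15; 15 taken => place at 16.
Table: [391, 408, 341, 323, 378, 68, ∅, ∅, ∅, ∅, ∅, ∅, ∅, 251, ∅, 678, 406]

5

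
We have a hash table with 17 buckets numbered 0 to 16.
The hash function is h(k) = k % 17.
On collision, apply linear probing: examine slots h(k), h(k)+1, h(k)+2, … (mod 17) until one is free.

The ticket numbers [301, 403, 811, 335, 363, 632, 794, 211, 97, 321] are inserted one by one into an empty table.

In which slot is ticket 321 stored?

301 hashes to 12; slot 12 is free -> place at 12.
403 hashes to 12; 12 taken -> place at 13.
811 hashes to 12; 12,13 taken -> place at 14.
335 hashes to 12; 12,13,14 taken -> place at 15.
363 hashes to 6; slot 6 is free -> place at 6.
632 hashes to 3; slot 3 is free -> place at 3.
794 hashes to 12; 12,13,14,15 taken -> place at 16.
211 hashes to 7; slot 7 is free -> place at 7.
97 hashes to 12; 12,13,14,15,16 taken -> place at 0.
321 hashes to 15; 15,16,0 taken -> place at 1.
Table: [97, 321, _, 632, _, _, 363, 211, _, _, _, _, 301, 403, 811, 335, 794]

1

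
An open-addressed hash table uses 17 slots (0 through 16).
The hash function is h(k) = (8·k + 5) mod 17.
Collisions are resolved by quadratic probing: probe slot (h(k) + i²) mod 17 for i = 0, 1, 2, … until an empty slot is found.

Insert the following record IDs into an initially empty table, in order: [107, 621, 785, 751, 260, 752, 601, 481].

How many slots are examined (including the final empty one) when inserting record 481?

Insert 107: h=11, slot 11 empty -> index 11.
Insert 621: h=9, slot 9 empty -> index 9.
Insert 785: h=12, slot 12 empty -> index 12.
Insert 751: h=12, slot 12 occupied -> index 13.
Insert 260: h=11, slots 11,12 occupied -> index 15.
Insert 752: h=3, slot 3 empty -> index 3.
Insert 601: h=2, slot 2 empty -> index 2.
Insert 481: h=11, slots 11,12,15,3 occupied -> index 10.
Table: [∅, ∅, 601, 752, ∅, ∅, ∅, ∅, ∅, 621, 481, 107, 785, 751, ∅, 260, ∅]

5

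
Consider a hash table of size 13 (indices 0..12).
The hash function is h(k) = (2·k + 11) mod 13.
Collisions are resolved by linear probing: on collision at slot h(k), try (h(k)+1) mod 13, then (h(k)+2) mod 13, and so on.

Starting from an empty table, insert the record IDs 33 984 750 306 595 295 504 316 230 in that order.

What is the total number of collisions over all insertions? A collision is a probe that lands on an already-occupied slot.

15

Insert 33: h=12, slot 12 empty → index 12.
Insert 984: h=3, slot 3 empty → index 3.
Insert 750: h=3, slot 3 occupied → index 4.
Insert 306: h=12, slot 12 occupied → index 0.
Insert 595: h=5, slot 5 empty → index 5.
Insert 295: h=3, slots 3,4,5 occupied → index 6.
Insert 504: h=5, slots 5,6 occupied → index 7.
Insert 316: h=6, slots 6,7 occupied → index 8.
Insert 230: h=3, slots 3,4,5,6,7,8 occupied → index 9.
Table: [306, ∅, ∅, 984, 750, 595, 295, 504, 316, 230, ∅, ∅, 33]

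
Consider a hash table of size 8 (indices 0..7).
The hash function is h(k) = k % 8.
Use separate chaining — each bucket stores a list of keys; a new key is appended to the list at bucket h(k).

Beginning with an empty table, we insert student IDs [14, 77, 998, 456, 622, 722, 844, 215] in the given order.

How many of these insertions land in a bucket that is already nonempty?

2

Insert 14: h=6, bucket 6 empty -> new chain.
Insert 77: h=5, bucket 5 empty -> new chain.
Insert 998: h=6, bucket 6 nonempty -> append to chain.
Insert 456: h=0, bucket 0 empty -> new chain.
Insert 622: h=6, bucket 6 nonempty -> append to chain.
Insert 722: h=2, bucket 2 empty -> new chain.
Insert 844: h=4, bucket 4 empty -> new chain.
Insert 215: h=7, bucket 7 empty -> new chain.
Final buckets:
0: 456
1: ∅
2: 722
3: ∅
4: 844
5: 77
6: 14 -> 998 -> 622
7: 215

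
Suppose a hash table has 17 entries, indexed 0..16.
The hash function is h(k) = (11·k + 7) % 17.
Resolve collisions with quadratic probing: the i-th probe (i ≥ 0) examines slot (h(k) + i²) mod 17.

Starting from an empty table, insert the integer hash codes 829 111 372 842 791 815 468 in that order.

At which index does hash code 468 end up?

Insert 829: h=14, slot 14 empty → index 14.
Insert 111: h=4, slot 4 empty → index 4.
Insert 372: h=2, slot 2 empty → index 2.
Insert 842: h=4, slot 4 occupied → index 5.
Insert 791: h=4, slots 4,5 occupied → index 8.
Insert 815: h=13, slot 13 empty → index 13.
Insert 468: h=4, slots 4,5,8,13 occupied → index 3.
Table: [., ., 372, 468, 111, 842, ., ., 791, ., ., ., ., 815, 829, ., .]

3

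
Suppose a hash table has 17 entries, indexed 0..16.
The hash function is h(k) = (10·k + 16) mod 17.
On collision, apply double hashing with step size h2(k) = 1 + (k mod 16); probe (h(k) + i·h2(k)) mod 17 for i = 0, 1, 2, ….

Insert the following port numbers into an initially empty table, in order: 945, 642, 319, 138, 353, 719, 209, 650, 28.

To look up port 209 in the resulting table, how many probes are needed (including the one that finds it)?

2

Insert 945: h=14, slot 14 empty => index 14.
Insert 642: h=10, slot 10 empty => index 10.
Insert 319: h=10, h2=16, slot 10 occupied => index 9.
Insert 138: h=2, slot 2 empty => index 2.
Insert 353: h=10, h2=2, slot 10 occupied => index 12.
Insert 719: h=15, slot 15 empty => index 15.
Insert 209: h=15, h2=2, slot 15 occupied => index 0.
Insert 650: h=5, slot 5 empty => index 5.
Insert 28: h=7, slot 7 empty => index 7.
Table: [209, -, 138, -, -, 650, -, 28, -, 319, 642, -, 353, -, 945, 719, -]
Lookup 209: h=15, h2=2, probe 15,0 → found at 0.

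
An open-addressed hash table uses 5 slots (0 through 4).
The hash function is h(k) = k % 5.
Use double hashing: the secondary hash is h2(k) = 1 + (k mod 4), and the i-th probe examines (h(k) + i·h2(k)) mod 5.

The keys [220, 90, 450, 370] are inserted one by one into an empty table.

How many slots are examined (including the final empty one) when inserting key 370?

220: h=0 => slot 0
90: h=0, h2=3, probe 0,3 => slot 3
450: h=0, h2=3, probe 0,3,1 => slot 1
370: h=0, h2=3, probe 0,3,1,4 => slot 4
Table: [220, 450, ., 90, 370]

4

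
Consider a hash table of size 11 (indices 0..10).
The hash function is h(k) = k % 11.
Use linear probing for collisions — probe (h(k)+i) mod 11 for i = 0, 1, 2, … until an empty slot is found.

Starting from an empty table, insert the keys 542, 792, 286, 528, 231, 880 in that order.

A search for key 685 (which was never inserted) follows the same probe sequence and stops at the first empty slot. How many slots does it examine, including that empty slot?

4

542: h=3 => slot 3
792: h=0 => slot 0
286: h=0, probe 0,1 => slot 1
528: h=0, probe 0,1,2 => slot 2
231: h=0, probe 0,1,2,3,4 => slot 4
880: h=0, probe 0,1,2,3,4,5 => slot 5
Table: [792, 286, 528, 542, 231, 880, ∅, ∅, ∅, ∅, ∅]
Lookup 685: h=3, probe 3,4,5,6 → slot 6 empty, not found.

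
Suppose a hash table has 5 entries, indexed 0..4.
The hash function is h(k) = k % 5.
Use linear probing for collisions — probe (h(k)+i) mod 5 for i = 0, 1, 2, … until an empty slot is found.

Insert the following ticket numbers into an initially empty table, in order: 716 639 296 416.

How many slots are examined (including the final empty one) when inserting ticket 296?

716 hashes to 1; slot 1 is free => place at 1.
639 hashes to 4; slot 4 is free => place at 4.
296 hashes to 1; 1 taken => place at 2.
416 hashes to 1; 1,2 taken => place at 3.
Table: [., 716, 296, 416, 639]

2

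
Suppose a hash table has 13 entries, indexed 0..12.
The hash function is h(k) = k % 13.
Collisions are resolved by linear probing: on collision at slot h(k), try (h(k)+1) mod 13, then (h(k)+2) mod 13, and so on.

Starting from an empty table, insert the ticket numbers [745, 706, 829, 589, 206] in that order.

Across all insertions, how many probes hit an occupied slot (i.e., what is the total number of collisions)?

745: h=4 -> slot 4
706: h=4, probe 4,5 -> slot 5
829: h=10 -> slot 10
589: h=4, probe 4,5,6 -> slot 6
206: h=11 -> slot 11
Table: [-, -, -, -, 745, 706, 589, -, -, -, 829, 206, -]

3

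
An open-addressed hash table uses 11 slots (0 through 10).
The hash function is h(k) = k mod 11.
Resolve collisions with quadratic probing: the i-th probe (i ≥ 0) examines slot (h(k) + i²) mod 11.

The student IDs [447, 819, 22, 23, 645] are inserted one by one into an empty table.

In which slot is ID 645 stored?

447: h=7 -> slot 7
819: h=5 -> slot 5
22: h=0 -> slot 0
23: h=1 -> slot 1
645: h=7, probe 7,8 -> slot 8
Table: [22, 23, _, _, _, 819, _, 447, 645, _, _]

8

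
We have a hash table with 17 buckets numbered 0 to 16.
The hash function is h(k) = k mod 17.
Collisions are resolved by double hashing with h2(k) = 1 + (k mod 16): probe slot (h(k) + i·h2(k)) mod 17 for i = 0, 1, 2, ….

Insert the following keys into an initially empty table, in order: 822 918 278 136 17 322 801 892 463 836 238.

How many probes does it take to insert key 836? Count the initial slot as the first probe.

4

822 hashes to 6; slot 6 is free => place at 6.
918 hashes to 0; slot 0 is free => place at 0.
278 hashes to 6, h2=7; 6 taken => place at 13.
136 hashes to 0, h2=9; 0 taken => place at 9.
17 hashes to 0, h2=2; 0 taken => place at 2.
322 hashes to 16; slot 16 is free => place at 16.
801 hashes to 2, h2=2; 2 taken => place at 4.
892 hashes to 8; slot 8 is free => place at 8.
463 hashes to 4, h2=16; 4 taken => place at 3.
836 hashes to 3, h2=5; 3,8,13 taken => place at 1.
238 hashes to 0, h2=15; 0 taken => place at 15.
Table: [918, 836, 17, 463, 801, —, 822, —, 892, 136, —, —, —, 278, —, 238, 322]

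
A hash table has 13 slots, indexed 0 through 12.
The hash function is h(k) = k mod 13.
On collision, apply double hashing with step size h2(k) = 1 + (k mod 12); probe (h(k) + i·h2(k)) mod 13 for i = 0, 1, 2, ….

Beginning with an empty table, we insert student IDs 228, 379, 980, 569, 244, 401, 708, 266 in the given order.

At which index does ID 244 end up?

12

228: h=7 => slot 7
379: h=2 => slot 2
980: h=5 => slot 5
569: h=10 => slot 10
244: h=10, h2=5, probe 10,2,7,12 => slot 12
401: h=11 => slot 11
708: h=6 => slot 6
266: h=6, h2=3, probe 6,9 => slot 9
Table: [., ., 379, ., ., 980, 708, 228, ., 266, 569, 401, 244]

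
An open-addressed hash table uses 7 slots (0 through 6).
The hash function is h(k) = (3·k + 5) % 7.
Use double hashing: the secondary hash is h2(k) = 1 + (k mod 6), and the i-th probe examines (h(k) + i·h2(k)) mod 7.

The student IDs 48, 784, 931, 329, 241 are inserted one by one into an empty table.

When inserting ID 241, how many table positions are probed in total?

4

48: h=2 => slot 2
784: h=5 => slot 5
931: h=5, h2=2, probe 5,0 => slot 0
329: h=5, h2=6, probe 5,4 => slot 4
241: h=0, h2=2, probe 0,2,4,6 => slot 6
Table: [931, _, 48, _, 329, 784, 241]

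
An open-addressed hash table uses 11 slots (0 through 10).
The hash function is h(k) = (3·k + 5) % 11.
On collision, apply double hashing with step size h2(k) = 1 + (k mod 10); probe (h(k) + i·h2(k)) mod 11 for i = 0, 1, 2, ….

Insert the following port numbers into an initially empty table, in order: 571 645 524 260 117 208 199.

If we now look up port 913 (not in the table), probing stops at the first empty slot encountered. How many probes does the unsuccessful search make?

571 hashes to 2; slot 2 is free => place at 2.
645 hashes to 4; slot 4 is free => place at 4.
524 hashes to 4, h2=5; 4 taken => place at 9.
260 hashes to 4, h2=1; 4 taken => place at 5.
117 hashes to 4, h2=8; 4 taken => place at 1.
208 hashes to 2, h2=9; 2 taken => place at 0.
199 hashes to 8; slot 8 is free => place at 8.
Table: [208, 117, 571, ∅, 645, 260, ∅, ∅, 199, 524, ∅]
Lookup 913: h=5, h2=4, probe 5,9,2,6 → slot 6 empty, not found.

4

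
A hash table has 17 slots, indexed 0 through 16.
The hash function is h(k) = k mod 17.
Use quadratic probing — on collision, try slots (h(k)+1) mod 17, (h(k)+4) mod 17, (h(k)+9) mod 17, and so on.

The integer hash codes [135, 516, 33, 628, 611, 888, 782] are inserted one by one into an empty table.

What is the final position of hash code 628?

3

Insert 135: h=16, slot 16 empty => index 16.
Insert 516: h=6, slot 6 empty => index 6.
Insert 33: h=16, slot 16 occupied => index 0.
Insert 628: h=16, slots 16,0 occupied => index 3.
Insert 611: h=16, slots 16,0,3 occupied => index 8.
Insert 888: h=4, slot 4 empty => index 4.
Insert 782: h=0, slot 0 occupied => index 1.
Table: [33, 782, -, 628, 888, -, 516, -, 611, -, -, -, -, -, -, -, 135]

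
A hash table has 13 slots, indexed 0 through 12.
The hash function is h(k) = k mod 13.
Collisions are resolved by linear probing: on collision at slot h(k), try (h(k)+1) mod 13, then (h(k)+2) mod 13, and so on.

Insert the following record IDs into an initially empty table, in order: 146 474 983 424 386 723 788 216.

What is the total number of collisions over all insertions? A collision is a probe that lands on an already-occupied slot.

14

146 hashes to 3; slot 3 is free -> place at 3.
474 hashes to 6; slot 6 is free -> place at 6.
983 hashes to 8; slot 8 is free -> place at 8.
424 hashes to 8; 8 taken -> place at 9.
386 hashes to 9; 9 taken -> place at 10.
723 hashes to 8; 8,9,10 taken -> place at 11.
788 hashes to 8; 8,9,10,11 taken -> place at 12.
216 hashes to 8; 8,9,10,11,12 taken -> place at 0.
Table: [216, —, —, 146, —, —, 474, —, 983, 424, 386, 723, 788]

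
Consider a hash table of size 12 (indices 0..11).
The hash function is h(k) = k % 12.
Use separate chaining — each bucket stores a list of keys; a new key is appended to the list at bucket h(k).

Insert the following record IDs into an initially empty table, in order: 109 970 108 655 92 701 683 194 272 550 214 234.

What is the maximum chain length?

3

Insert 109: h=1, bucket 1 empty -> new chain.
Insert 970: h=10, bucket 10 empty -> new chain.
Insert 108: h=0, bucket 0 empty -> new chain.
Insert 655: h=7, bucket 7 empty -> new chain.
Insert 92: h=8, bucket 8 empty -> new chain.
Insert 701: h=5, bucket 5 empty -> new chain.
Insert 683: h=11, bucket 11 empty -> new chain.
Insert 194: h=2, bucket 2 empty -> new chain.
Insert 272: h=8, bucket 8 nonempty -> append to chain.
Insert 550: h=10, bucket 10 nonempty -> append to chain.
Insert 214: h=10, bucket 10 nonempty -> append to chain.
Insert 234: h=6, bucket 6 empty -> new chain.
Final buckets:
0: 108
1: 109
2: 194
3: —
4: —
5: 701
6: 234
7: 655
8: 92 -> 272
9: —
10: 970 -> 550 -> 214
11: 683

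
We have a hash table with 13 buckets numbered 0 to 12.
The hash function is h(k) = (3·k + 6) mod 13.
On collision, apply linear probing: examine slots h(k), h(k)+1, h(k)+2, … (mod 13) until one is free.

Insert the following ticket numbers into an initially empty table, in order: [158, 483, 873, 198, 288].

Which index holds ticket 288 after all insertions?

158 hashes to 12; slot 12 is free => place at 12.
483 hashes to 12; 12 taken => place at 0.
873 hashes to 12; 12,0 taken => place at 1.
198 hashes to 2; slot 2 is free => place at 2.
288 hashes to 12; 12,0,1,2 taken => place at 3.
Table: [483, 873, 198, 288, -, -, -, -, -, -, -, -, 158]

3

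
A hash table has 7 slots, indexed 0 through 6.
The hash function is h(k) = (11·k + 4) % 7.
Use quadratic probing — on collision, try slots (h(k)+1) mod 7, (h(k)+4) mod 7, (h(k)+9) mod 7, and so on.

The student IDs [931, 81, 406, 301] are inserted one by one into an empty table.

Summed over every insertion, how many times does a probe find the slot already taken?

3

931 hashes to 4; slot 4 is free → place at 4.
81 hashes to 6; slot 6 is free → place at 6.
406 hashes to 4; 4 taken → place at 5.
301 hashes to 4; 4,5 taken → place at 1.
Table: [∅, 301, ∅, ∅, 931, 406, 81]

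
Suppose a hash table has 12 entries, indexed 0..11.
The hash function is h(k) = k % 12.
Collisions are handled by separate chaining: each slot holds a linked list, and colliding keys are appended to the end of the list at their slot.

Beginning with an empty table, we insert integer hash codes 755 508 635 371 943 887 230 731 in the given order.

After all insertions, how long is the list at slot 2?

1

Insert 755: h=11, bucket 11 empty -> new chain.
Insert 508: h=4, bucket 4 empty -> new chain.
Insert 635: h=11, bucket 11 nonempty -> append to chain.
Insert 371: h=11, bucket 11 nonempty -> append to chain.
Insert 943: h=7, bucket 7 empty -> new chain.
Insert 887: h=11, bucket 11 nonempty -> append to chain.
Insert 230: h=2, bucket 2 empty -> new chain.
Insert 731: h=11, bucket 11 nonempty -> append to chain.
Final buckets:
0: _
1: _
2: 230
3: _
4: 508
5: _
6: _
7: 943
8: _
9: _
10: _
11: 755 -> 635 -> 371 -> 887 -> 731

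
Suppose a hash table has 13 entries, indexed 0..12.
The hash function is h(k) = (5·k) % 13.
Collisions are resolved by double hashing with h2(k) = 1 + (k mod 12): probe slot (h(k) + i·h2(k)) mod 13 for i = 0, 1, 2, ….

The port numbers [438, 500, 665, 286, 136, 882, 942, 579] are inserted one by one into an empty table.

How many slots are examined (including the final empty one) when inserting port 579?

4

438: h=6 => slot 6
500: h=4 => slot 4
665: h=10 => slot 10
286: h=0 => slot 0
136: h=4, h2=5, probe 4,9 => slot 9
882: h=3 => slot 3
942: h=4, h2=7, probe 4,11 => slot 11
579: h=9, h2=4, probe 9,0,4,8 => slot 8
Table: [286, -, -, 882, 500, -, 438, -, 579, 136, 665, 942, -]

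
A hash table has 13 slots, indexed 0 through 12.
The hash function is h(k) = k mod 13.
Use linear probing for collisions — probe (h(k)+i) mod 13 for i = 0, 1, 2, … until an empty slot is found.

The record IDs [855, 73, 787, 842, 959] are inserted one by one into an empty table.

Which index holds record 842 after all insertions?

855: h=10 → slot 10
73: h=8 → slot 8
787: h=7 → slot 7
842: h=10, probe 10,11 → slot 11
959: h=10, probe 10,11,12 → slot 12
Table: [-, -, -, -, -, -, -, 787, 73, -, 855, 842, 959]

11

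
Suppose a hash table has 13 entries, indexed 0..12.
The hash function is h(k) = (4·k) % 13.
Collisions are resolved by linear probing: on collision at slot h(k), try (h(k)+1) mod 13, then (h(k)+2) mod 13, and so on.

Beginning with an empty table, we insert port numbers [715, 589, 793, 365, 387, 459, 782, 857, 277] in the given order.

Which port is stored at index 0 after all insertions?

715

715: h=0 -> slot 0
589: h=3 -> slot 3
793: h=0, probe 0,1 -> slot 1
365: h=4 -> slot 4
387: h=1, probe 1,2 -> slot 2
459: h=3, probe 3,4,5 -> slot 5
782: h=8 -> slot 8
857: h=9 -> slot 9
277: h=3, probe 3,4,5,6 -> slot 6
Table: [715, 793, 387, 589, 365, 459, 277, —, 782, 857, —, —, —]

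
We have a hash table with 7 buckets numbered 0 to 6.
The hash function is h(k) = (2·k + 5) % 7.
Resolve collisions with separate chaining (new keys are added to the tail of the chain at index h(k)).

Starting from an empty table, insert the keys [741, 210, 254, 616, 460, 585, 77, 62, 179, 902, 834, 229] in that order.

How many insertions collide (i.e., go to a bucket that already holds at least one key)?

6

741 → bucket 3
210 → bucket 5
254 → bucket 2
616 → bucket 5 (collision)
460 → bucket 1
585 → bucket 6
77 → bucket 5 (collision)
62 → bucket 3 (collision)
179 → bucket 6 (collision)
902 → bucket 3 (collision)
834 → bucket 0
229 → bucket 1 (collision)
Final buckets:
0: 834
1: 460 -> 229
2: 254
3: 741 -> 62 -> 902
4: —
5: 210 -> 616 -> 77
6: 585 -> 179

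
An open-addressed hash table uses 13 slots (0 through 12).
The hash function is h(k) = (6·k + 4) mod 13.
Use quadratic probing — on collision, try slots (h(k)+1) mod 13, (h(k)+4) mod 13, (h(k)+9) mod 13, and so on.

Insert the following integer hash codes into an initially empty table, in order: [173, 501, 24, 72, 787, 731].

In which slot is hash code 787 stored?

173 hashes to 2; slot 2 is free -> place at 2.
501 hashes to 7; slot 7 is free -> place at 7.
24 hashes to 5; slot 5 is free -> place at 5.
72 hashes to 7; 7 taken -> place at 8.
787 hashes to 7; 7,8 taken -> place at 11.
731 hashes to 9; slot 9 is free -> place at 9.
Table: [∅, ∅, 173, ∅, ∅, 24, ∅, 501, 72, 731, ∅, 787, ∅]

11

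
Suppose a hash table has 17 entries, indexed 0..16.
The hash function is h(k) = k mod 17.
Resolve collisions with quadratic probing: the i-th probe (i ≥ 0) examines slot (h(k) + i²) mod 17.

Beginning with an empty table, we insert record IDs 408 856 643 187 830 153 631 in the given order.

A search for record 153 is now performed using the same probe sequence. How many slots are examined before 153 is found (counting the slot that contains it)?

408 hashes to 0; slot 0 is free -> place at 0.
856 hashes to 6; slot 6 is free -> place at 6.
643 hashes to 14; slot 14 is free -> place at 14.
187 hashes to 0; 0 taken -> place at 1.
830 hashes to 14; 14 taken -> place at 15.
153 hashes to 0; 0,1 taken -> place at 4.
631 hashes to 2; slot 2 is free -> place at 2.
Table: [408, 187, 631, _, 153, _, 856, _, _, _, _, _, _, _, 643, 830, _]
Lookup 153: h=0, probe 0,1,4 → found at 4.

3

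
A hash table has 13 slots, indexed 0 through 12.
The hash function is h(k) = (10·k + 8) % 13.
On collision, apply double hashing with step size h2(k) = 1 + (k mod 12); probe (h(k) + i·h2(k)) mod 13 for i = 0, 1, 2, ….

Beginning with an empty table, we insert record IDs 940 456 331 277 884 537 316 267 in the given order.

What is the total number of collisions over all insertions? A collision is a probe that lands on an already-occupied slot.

940: h=9 -> slot 9
456: h=5 -> slot 5
331: h=3 -> slot 3
277: h=9, h2=2, probe 9,11 -> slot 11
884: h=8 -> slot 8
537: h=9, h2=10, probe 9,6 -> slot 6
316: h=9, h2=5, probe 9,1 -> slot 1
267: h=0 -> slot 0
Table: [267, 316, ∅, 331, ∅, 456, 537, ∅, 884, 940, ∅, 277, ∅]

3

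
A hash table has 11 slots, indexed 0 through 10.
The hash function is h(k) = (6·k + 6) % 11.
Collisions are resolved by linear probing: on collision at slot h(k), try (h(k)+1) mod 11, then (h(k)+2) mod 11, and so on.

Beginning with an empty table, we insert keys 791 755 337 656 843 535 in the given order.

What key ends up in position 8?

535

Insert 791: h=0, slot 0 empty => index 0.
Insert 755: h=4, slot 4 empty => index 4.
Insert 337: h=4, slot 4 occupied => index 5.
Insert 656: h=4, slots 4,5 occupied => index 6.
Insert 843: h=4, slots 4,5,6 occupied => index 7.
Insert 535: h=4, slots 4,5,6,7 occupied => index 8.
Table: [791, -, -, -, 755, 337, 656, 843, 535, -, -]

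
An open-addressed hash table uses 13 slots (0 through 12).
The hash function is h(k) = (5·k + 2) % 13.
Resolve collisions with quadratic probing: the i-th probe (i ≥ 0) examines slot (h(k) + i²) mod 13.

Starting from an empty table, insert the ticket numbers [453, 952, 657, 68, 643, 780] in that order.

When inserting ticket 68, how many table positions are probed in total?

3

Insert 453: h=5, slot 5 empty → index 5.
Insert 952: h=4, slot 4 empty → index 4.
Insert 657: h=11, slot 11 empty → index 11.
Insert 68: h=4, slots 4,5 occupied → index 8.
Insert 643: h=6, slot 6 empty → index 6.
Insert 780: h=2, slot 2 empty → index 2.
Table: [_, _, 780, _, 952, 453, 643, _, 68, _, _, 657, _]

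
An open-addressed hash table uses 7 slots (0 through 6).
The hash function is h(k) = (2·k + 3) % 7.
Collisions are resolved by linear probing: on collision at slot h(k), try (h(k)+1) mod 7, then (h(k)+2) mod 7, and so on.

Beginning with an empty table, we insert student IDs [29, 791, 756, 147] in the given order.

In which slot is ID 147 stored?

6

29: h=5 => slot 5
791: h=3 => slot 3
756: h=3, probe 3,4 => slot 4
147: h=3, probe 3,4,5,6 => slot 6
Table: [—, —, —, 791, 756, 29, 147]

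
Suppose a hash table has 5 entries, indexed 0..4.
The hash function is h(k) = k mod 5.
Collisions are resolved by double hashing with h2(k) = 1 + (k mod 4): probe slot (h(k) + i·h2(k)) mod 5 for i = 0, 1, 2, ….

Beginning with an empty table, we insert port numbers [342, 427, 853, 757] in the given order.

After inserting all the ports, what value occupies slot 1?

342: h=2 -> slot 2
427: h=2, h2=4, probe 2,1 -> slot 1
853: h=3 -> slot 3
757: h=2, h2=2, probe 2,4 -> slot 4
Table: [∅, 427, 342, 853, 757]

427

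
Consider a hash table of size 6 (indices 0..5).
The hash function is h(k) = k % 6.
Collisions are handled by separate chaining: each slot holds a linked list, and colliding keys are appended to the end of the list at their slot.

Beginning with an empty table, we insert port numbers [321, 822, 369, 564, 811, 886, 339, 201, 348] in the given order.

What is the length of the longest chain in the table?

4

Insert 321: h=3, bucket 3 empty -> new chain.
Insert 822: h=0, bucket 0 empty -> new chain.
Insert 369: h=3, bucket 3 nonempty -> append to chain.
Insert 564: h=0, bucket 0 nonempty -> append to chain.
Insert 811: h=1, bucket 1 empty -> new chain.
Insert 886: h=4, bucket 4 empty -> new chain.
Insert 339: h=3, bucket 3 nonempty -> append to chain.
Insert 201: h=3, bucket 3 nonempty -> append to chain.
Insert 348: h=0, bucket 0 nonempty -> append to chain.
Final buckets:
0: 822 -> 564 -> 348
1: 811
2: .
3: 321 -> 369 -> 339 -> 201
4: 886
5: .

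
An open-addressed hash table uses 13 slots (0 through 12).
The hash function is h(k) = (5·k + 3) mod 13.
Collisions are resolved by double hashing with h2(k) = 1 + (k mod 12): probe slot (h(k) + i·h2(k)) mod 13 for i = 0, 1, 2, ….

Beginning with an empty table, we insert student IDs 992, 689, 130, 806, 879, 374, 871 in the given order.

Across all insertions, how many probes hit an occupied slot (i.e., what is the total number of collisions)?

992: h=10 → slot 10
689: h=3 → slot 3
130: h=3, h2=11, probe 3,1 → slot 1
806: h=3, h2=3, probe 3,6 → slot 6
879: h=4 → slot 4
374: h=1, h2=3, probe 1,4,7 → slot 7
871: h=3, h2=8, probe 3,11 → slot 11
Table: [∅, 130, ∅, 689, 879, ∅, 806, 374, ∅, ∅, 992, 871, ∅]

5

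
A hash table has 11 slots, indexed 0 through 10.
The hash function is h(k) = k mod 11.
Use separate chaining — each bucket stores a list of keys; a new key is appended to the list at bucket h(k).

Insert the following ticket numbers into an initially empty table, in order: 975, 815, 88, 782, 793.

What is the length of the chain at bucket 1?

3

Insert 975: h=7, bucket 7 empty -> new chain.
Insert 815: h=1, bucket 1 empty -> new chain.
Insert 88: h=0, bucket 0 empty -> new chain.
Insert 782: h=1, bucket 1 nonempty -> append to chain.
Insert 793: h=1, bucket 1 nonempty -> append to chain.
Final buckets:
0: 88
1: 815 -> 782 -> 793
2: _
3: _
4: _
5: _
6: _
7: 975
8: _
9: _
10: _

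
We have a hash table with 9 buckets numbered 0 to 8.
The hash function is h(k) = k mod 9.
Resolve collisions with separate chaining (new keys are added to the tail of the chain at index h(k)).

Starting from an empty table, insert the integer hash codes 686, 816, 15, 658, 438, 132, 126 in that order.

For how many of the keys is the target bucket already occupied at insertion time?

3

Insert 686: h=2, bucket 2 empty -> new chain.
Insert 816: h=6, bucket 6 empty -> new chain.
Insert 15: h=6, bucket 6 nonempty -> append to chain.
Insert 658: h=1, bucket 1 empty -> new chain.
Insert 438: h=6, bucket 6 nonempty -> append to chain.
Insert 132: h=6, bucket 6 nonempty -> append to chain.
Insert 126: h=0, bucket 0 empty -> new chain.
Final buckets:
0: 126
1: 658
2: 686
3: .
4: .
5: .
6: 816 -> 15 -> 438 -> 132
7: .
8: .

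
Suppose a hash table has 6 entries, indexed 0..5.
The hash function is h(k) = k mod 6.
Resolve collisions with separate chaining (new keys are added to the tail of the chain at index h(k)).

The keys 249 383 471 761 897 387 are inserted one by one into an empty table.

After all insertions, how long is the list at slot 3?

4

249 -> bucket 3
383 -> bucket 5
471 -> bucket 3 (collision)
761 -> bucket 5 (collision)
897 -> bucket 3 (collision)
387 -> bucket 3 (collision)
Final buckets:
0: _
1: _
2: _
3: 249 -> 471 -> 897 -> 387
4: _
5: 383 -> 761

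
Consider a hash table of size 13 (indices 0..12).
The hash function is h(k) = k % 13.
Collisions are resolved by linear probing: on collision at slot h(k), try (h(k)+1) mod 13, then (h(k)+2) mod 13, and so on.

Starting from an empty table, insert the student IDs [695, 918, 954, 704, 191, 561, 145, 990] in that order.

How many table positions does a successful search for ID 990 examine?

6

Insert 695: h=6, slot 6 empty => index 6.
Insert 918: h=8, slot 8 empty => index 8.
Insert 954: h=5, slot 5 empty => index 5.
Insert 704: h=2, slot 2 empty => index 2.
Insert 191: h=9, slot 9 empty => index 9.
Insert 561: h=2, slot 2 occupied => index 3.
Insert 145: h=2, slots 2,3 occupied => index 4.
Insert 990: h=2, slots 2,3,4,5,6 occupied => index 7.
Table: [—, —, 704, 561, 145, 954, 695, 990, 918, 191, —, —, —]
Lookup 990: h=2, probe 2,3,4,5,6,7 → found at 7.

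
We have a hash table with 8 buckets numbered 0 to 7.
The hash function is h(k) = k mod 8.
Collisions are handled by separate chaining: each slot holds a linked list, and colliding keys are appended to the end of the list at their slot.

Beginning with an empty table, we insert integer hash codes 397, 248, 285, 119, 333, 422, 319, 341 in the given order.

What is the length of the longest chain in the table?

4

Insert 397: h=5, bucket 5 empty -> new chain.
Insert 248: h=0, bucket 0 empty -> new chain.
Insert 285: h=5, bucket 5 nonempty -> append to chain.
Insert 119: h=7, bucket 7 empty -> new chain.
Insert 333: h=5, bucket 5 nonempty -> append to chain.
Insert 422: h=6, bucket 6 empty -> new chain.
Insert 319: h=7, bucket 7 nonempty -> append to chain.
Insert 341: h=5, bucket 5 nonempty -> append to chain.
Final buckets:
0: 248
1: _
2: _
3: _
4: _
5: 397 -> 285 -> 333 -> 341
6: 422
7: 119 -> 319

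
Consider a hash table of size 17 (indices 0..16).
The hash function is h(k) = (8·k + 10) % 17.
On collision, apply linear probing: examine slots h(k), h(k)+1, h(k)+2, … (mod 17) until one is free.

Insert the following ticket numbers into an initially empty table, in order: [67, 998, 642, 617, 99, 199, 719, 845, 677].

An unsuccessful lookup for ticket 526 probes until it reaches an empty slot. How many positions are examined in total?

7

Insert 67: h=2, slot 2 empty -> index 2.
Insert 998: h=4, slot 4 empty -> index 4.
Insert 642: h=12, slot 12 empty -> index 12.
Insert 617: h=16, slot 16 empty -> index 16.
Insert 99: h=3, slot 3 empty -> index 3.
Insert 199: h=4, slot 4 occupied -> index 5.
Insert 719: h=16, slot 16 occupied -> index 0.
Insert 845: h=4, slots 4,5 occupied -> index 6.
Insert 677: h=3, slots 3,4,5,6 occupied -> index 7.
Table: [719, _, 67, 99, 998, 199, 845, 677, _, _, _, _, 642, _, _, _, 617]
Lookup 526: h=2, probe 2,3,4,5,6,7,8 → slot 8 empty, not found.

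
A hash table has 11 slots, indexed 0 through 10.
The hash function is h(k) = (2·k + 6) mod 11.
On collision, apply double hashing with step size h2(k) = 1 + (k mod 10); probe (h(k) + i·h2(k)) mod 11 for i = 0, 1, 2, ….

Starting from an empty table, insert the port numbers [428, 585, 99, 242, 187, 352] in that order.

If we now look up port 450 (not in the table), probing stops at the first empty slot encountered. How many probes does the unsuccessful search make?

2

Insert 428: h=4, slot 4 empty -> index 4.
Insert 585: h=10, slot 10 empty -> index 10.
Insert 99: h=6, slot 6 empty -> index 6.
Insert 242: h=6, h2=3, slot 6 occupied -> index 9.
Insert 187: h=6, h2=8, slot 6 occupied -> index 3.
Insert 352: h=6, h2=3, slots 6,9 occupied -> index 1.
Table: [., 352, ., 187, 428, ., 99, ., ., 242, 585]
Lookup 450: h=4, h2=1, probe 4,5 → slot 5 empty, not found.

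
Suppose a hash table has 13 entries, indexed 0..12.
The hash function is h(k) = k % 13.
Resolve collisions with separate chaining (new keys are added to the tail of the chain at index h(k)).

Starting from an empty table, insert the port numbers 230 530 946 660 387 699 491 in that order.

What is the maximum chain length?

Insert 230: h=9, bucket 9 empty -> new chain.
Insert 530: h=10, bucket 10 empty -> new chain.
Insert 946: h=10, bucket 10 nonempty -> append to chain.
Insert 660: h=10, bucket 10 nonempty -> append to chain.
Insert 387: h=10, bucket 10 nonempty -> append to chain.
Insert 699: h=10, bucket 10 nonempty -> append to chain.
Insert 491: h=10, bucket 10 nonempty -> append to chain.
Final buckets:
0: —
1: —
2: —
3: —
4: —
5: —
6: —
7: —
8: —
9: 230
10: 530 -> 946 -> 660 -> 387 -> 699 -> 491
11: —
12: —

6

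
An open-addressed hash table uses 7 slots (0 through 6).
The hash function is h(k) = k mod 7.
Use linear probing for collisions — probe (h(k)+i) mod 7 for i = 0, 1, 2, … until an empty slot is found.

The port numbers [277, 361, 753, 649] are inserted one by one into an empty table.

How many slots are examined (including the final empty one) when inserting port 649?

277: h=4 => slot 4
361: h=4, probe 4,5 => slot 5
753: h=4, probe 4,5,6 => slot 6
649: h=5, probe 5,6,0 => slot 0
Table: [649, _, _, _, 277, 361, 753]

3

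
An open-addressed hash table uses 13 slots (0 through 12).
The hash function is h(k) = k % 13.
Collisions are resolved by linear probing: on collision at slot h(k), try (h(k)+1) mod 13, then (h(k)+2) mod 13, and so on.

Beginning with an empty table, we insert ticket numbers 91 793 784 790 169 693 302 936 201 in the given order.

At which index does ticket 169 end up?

2

Insert 91: h=0, slot 0 empty → index 0.
Insert 793: h=0, slot 0 occupied → index 1.
Insert 784: h=4, slot 4 empty → index 4.
Insert 790: h=10, slot 10 empty → index 10.
Insert 169: h=0, slots 0,1 occupied → index 2.
Insert 693: h=4, slot 4 occupied → index 5.
Insert 302: h=3, slot 3 empty → index 3.
Insert 936: h=0, slots 0,1,2,3,4,5 occupied → index 6.
Insert 201: h=6, slot 6 occupied → index 7.
Table: [91, 793, 169, 302, 784, 693, 936, 201, _, _, 790, _, _]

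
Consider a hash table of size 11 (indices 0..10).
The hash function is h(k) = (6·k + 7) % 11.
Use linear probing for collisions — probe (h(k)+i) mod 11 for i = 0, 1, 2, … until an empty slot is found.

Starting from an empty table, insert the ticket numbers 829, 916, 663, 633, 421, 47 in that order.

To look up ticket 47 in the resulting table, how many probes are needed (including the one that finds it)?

4

Insert 829: h=9, slot 9 empty => index 9.
Insert 916: h=3, slot 3 empty => index 3.
Insert 663: h=3, slot 3 occupied => index 4.
Insert 633: h=10, slot 10 empty => index 10.
Insert 421: h=3, slots 3,4 occupied => index 5.
Insert 47: h=3, slots 3,4,5 occupied => index 6.
Table: [-, -, -, 916, 663, 421, 47, -, -, 829, 633]
Lookup 47: h=3, probe 3,4,5,6 → found at 6.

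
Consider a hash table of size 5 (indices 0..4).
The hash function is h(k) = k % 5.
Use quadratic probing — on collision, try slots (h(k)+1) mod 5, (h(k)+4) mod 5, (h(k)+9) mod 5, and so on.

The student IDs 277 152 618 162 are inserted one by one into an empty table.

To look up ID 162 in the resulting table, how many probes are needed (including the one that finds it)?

3

277 hashes to 2; slot 2 is free → place at 2.
152 hashes to 2; 2 taken → place at 3.
618 hashes to 3; 3 taken → place at 4.
162 hashes to 2; 2,3 taken → place at 1.
Table: [., 162, 277, 152, 618]
Lookup 162: h=2, probe 2,3,1 → found at 1.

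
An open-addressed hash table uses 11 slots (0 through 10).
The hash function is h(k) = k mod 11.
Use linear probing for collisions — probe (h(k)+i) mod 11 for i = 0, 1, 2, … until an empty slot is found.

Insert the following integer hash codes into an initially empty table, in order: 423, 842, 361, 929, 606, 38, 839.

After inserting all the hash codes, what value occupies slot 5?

423

Insert 423: h=5, slot 5 empty => index 5.
Insert 842: h=6, slot 6 empty => index 6.
Insert 361: h=9, slot 9 empty => index 9.
Insert 929: h=5, slots 5,6 occupied => index 7.
Insert 606: h=1, slot 1 empty => index 1.
Insert 38: h=5, slots 5,6,7 occupied => index 8.
Insert 839: h=3, slot 3 empty => index 3.
Table: [-, 606, -, 839, -, 423, 842, 929, 38, 361, -]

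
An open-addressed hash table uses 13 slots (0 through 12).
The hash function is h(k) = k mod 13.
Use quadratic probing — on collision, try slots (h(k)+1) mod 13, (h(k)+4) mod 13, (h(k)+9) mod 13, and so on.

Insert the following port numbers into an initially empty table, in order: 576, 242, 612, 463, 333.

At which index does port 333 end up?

12

Insert 576: h=4, slot 4 empty => index 4.
Insert 242: h=8, slot 8 empty => index 8.
Insert 612: h=1, slot 1 empty => index 1.
Insert 463: h=8, slot 8 occupied => index 9.
Insert 333: h=8, slots 8,9 occupied => index 12.
Table: [-, 612, -, -, 576, -, -, -, 242, 463, -, -, 333]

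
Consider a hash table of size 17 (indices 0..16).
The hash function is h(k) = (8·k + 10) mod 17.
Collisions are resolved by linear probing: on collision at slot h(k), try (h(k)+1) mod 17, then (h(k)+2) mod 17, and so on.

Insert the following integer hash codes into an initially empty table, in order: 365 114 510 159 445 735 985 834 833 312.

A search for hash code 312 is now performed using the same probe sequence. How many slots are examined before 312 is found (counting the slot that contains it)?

365: h=6 -> slot 6
114: h=4 -> slot 4
510: h=10 -> slot 10
159: h=7 -> slot 7
445: h=0 -> slot 0
735: h=8 -> slot 8
985: h=2 -> slot 2
834: h=1 -> slot 1
833: h=10, probe 10,11 -> slot 11
312: h=7, probe 7,8,9 -> slot 9
Table: [445, 834, 985, _, 114, _, 365, 159, 735, 312, 510, 833, _, _, _, _, _]
Lookup 312: h=7, probe 7,8,9 → found at 9.

3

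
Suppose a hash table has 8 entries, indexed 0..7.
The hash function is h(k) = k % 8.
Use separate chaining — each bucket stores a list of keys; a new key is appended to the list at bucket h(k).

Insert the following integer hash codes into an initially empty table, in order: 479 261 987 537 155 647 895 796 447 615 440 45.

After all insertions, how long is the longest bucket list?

5

479 -> bucket 7
261 -> bucket 5
987 -> bucket 3
537 -> bucket 1
155 -> bucket 3 (collision)
647 -> bucket 7 (collision)
895 -> bucket 7 (collision)
796 -> bucket 4
447 -> bucket 7 (collision)
615 -> bucket 7 (collision)
440 -> bucket 0
45 -> bucket 5 (collision)
Final buckets:
0: 440
1: 537
2: —
3: 987 -> 155
4: 796
5: 261 -> 45
6: —
7: 479 -> 647 -> 895 -> 447 -> 615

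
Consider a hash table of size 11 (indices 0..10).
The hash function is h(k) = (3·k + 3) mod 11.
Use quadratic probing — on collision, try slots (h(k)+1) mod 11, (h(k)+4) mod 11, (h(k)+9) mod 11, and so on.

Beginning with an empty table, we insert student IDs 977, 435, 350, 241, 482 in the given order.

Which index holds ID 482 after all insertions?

977 hashes to 8; slot 8 is free => place at 8.
435 hashes to 10; slot 10 is free => place at 10.
350 hashes to 8; 8 taken => place at 9.
241 hashes to 0; slot 0 is free => place at 0.
482 hashes to 8; 8,9 taken => place at 1.
Table: [241, 482, —, —, —, —, —, —, 977, 350, 435]

1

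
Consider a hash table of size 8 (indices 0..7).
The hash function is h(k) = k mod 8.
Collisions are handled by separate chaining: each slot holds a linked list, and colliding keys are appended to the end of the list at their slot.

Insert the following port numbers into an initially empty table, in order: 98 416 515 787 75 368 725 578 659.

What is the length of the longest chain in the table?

Insert 98: h=2, bucket 2 empty -> new chain.
Insert 416: h=0, bucket 0 empty -> new chain.
Insert 515: h=3, bucket 3 empty -> new chain.
Insert 787: h=3, bucket 3 nonempty -> append to chain.
Insert 75: h=3, bucket 3 nonempty -> append to chain.
Insert 368: h=0, bucket 0 nonempty -> append to chain.
Insert 725: h=5, bucket 5 empty -> new chain.
Insert 578: h=2, bucket 2 nonempty -> append to chain.
Insert 659: h=3, bucket 3 nonempty -> append to chain.
Final buckets:
0: 416 -> 368
1: .
2: 98 -> 578
3: 515 -> 787 -> 75 -> 659
4: .
5: 725
6: .
7: .

4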